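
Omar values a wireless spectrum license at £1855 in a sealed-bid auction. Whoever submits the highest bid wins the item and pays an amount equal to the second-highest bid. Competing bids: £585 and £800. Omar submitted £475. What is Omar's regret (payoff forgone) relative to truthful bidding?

Regret: £1055.

The highest competing bid is £800.
Bidding truthfully at £1855: Omar has the top bid, wins, and pays the second-highest bid £800. Payoff = £1855 − £800 = £1055.
Bidding £475: the top bid is £800 (a rival), so Omar loses. Payoff = £0.
Regret = truthful payoff − actual payoff = £1055 − £0 = £1055.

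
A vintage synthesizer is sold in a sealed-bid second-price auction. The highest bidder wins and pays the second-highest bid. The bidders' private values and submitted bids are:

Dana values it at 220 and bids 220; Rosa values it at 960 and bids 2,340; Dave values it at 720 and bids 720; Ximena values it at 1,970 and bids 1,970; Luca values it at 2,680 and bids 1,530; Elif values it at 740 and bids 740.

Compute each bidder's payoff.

Payoffs: Dana 0, Rosa -1,010, Dave 0, Ximena 0, Luca 0, Elif 0.

Ranking the bids: Rosa 2,340 > Ximena 1,970 > Luca 1,530 > Elif 740 > Dave 720 > Dana 220.
Rosa has the top bid and wins; the price is the second-highest bid, 1,970.
Rosa's payoff = 960 − 1,970 = -1,010. All other bidders lose, so their payoff is 0.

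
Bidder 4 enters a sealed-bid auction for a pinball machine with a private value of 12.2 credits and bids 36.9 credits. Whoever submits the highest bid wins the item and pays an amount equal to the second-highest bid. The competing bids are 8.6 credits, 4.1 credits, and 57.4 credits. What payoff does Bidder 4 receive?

Highest competing bid: 57.4 credits.
Bidder 4's bid 36.9 credits is not the highest, so Bidder 4 loses, pays nothing, and earns zero payoff.

Payoff = 0.0 credits.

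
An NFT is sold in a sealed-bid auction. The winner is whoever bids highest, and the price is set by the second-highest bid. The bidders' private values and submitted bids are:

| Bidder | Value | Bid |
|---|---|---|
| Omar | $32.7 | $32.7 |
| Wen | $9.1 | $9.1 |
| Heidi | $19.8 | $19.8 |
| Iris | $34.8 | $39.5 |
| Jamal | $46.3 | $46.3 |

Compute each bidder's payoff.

Ordered from highest: Jamal $46.3 > Iris $39.5 > Omar $32.7 > Heidi $19.8 > Wen $9.1.
Jamal has the top bid and wins; the price is the second-highest bid, $39.5.
Jamal's payoff = $46.3 − $39.5 = $6.8. All other bidders lose, so their payoff is 0.

Omar $0.0, Wen $0.0, Heidi $0.0, Iris $0.0, Jamal $6.8.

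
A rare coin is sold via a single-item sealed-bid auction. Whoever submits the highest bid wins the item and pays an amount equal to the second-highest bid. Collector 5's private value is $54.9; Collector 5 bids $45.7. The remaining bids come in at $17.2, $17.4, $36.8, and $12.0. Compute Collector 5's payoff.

$18.1

Highest competing bid: $36.8.
Collector 5's bid $45.7 is the highest overall, so Collector 5 wins and pays the second-highest bid, $36.8.
Payoff = value − price = $54.9 − $36.8 = $18.1.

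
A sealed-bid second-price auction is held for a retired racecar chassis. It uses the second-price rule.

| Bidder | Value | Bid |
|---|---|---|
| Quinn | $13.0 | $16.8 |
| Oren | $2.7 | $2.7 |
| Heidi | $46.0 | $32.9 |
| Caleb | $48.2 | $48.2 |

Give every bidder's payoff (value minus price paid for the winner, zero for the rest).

Payoffs: Quinn $0.0, Oren $0.0, Heidi $0.0, Caleb $15.3.

Bids in descending order: Caleb $48.2 > Heidi $32.9 > Quinn $16.8 > Oren $2.7.
Caleb has the top bid and wins; the price is the second-highest bid, $32.9.
Caleb's payoff = $48.2 − $32.9 = $15.3. All other bidders lose, so their payoff is 0.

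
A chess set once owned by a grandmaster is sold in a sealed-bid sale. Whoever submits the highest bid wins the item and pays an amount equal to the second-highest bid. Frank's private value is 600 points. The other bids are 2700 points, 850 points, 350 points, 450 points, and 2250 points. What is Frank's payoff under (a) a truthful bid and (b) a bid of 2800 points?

(a) 0 points  (b) -2100 points

The highest competing bid is 2700 points.
Bidding truthfully at 600 points: the top bid is 2700 points (a rival), so Frank loses. Payoff = 0 points.
Bidding 2800 points: Frank has the top bid, wins, and pays the second-highest bid 2700 points. Payoff = 600 points − 2700 points = -2100 points.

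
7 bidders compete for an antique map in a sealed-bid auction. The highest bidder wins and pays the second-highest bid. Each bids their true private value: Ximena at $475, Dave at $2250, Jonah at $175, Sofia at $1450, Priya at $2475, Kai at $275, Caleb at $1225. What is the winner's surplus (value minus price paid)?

Sorted high to low: Priya $2475, then Dave $2250, then Sofia $1450, then Caleb $1225, then Ximena $475, then Kai $275, then Jonah $175.
Priya wins with the top bid and pays the second-highest, $2250.
Surplus = $2475 − $2250 = $225.

$225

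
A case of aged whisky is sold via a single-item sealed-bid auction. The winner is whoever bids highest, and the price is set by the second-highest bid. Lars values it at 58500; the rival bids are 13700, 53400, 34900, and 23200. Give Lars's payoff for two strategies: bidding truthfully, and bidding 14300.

Truthful: 5100; alternative: 0.

The highest competing bid is 53400.
Bidding truthfully at 58500: Lars has the top bid, wins, and pays the second-highest bid 53400. Payoff = 58500 − 53400 = 5100.
Bidding 14300: the top bid is 53400 (a rival), so Lars loses. Payoff = 0.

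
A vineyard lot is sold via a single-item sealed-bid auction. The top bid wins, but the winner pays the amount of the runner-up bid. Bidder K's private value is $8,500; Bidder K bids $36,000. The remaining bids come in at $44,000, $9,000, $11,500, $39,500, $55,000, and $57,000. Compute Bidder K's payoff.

Payoff = $0.

Highest competing bid: $57,000.
Bidder K's bid $36,000 is not the highest, so Bidder K loses, pays nothing, and earns zero payoff.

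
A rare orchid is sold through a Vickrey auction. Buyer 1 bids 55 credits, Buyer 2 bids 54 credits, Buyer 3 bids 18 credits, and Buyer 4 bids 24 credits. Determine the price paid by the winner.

Sorted high to low: Buyer 1 55 credits; Buyer 2 54 credits; Buyer 4 24 credits; Buyer 3 18 credits.
Buyer 1 has the highest bid, so Buyer 1 wins.
The second-highest bid is 54 credits, so that is what Buyer 1 pays.

The winner pays 54 credits.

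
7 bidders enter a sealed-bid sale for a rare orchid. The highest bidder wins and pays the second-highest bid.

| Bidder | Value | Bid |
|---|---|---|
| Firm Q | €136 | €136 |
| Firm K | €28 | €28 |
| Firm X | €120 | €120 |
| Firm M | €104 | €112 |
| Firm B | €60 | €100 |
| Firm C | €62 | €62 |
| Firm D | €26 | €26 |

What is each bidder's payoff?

Sorted high to low: Firm Q €136 > Firm X €120 > Firm M €112 > Firm B €100 > Firm C €62 > Firm K €28 > Firm D €26.
Firm Q has the top bid and wins; the price is the second-highest bid, €120.
Firm Q's payoff = €136 − €120 = €16. All other bidders lose, so their payoff is 0.

Payoffs: Firm Q €16, Firm K €0, Firm X €0, Firm M €0, Firm B €0, Firm C €0, Firm D €0.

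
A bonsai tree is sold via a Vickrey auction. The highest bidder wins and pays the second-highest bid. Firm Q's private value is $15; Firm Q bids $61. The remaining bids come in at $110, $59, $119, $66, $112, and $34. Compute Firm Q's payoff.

Payoff = $0.

Highest competing bid: $119.
Firm Q's bid $61 is not the highest, so Firm Q loses, pays nothing, and earns zero payoff.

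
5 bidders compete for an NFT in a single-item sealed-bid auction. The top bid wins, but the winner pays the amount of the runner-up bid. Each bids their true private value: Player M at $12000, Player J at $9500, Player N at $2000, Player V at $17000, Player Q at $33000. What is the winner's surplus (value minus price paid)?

Sorted high to low: Player Q $33000 > Player V $17000 > Player M $12000 > Player J $9500 > Player N $2000.
Player Q wins with the top bid and pays the second-highest, $17000.
Surplus = $33000 − $17000 = $16000.

Winner's surplus: $16000.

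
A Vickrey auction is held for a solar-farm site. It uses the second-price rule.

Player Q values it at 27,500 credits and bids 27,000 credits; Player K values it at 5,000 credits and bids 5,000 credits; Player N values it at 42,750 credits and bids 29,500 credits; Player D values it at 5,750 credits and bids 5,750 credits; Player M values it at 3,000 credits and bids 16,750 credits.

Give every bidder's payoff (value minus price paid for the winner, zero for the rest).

Player Q 0 credits, Player K 0 credits, Player N 15,750 credits, Player D 0 credits, Player M 0 credits.

Bids in descending order: Player N 29,500 credits, then Player Q 27,000 credits, then Player M 16,750 credits, then Player D 5,750 credits, then Player K 5,000 credits.
Player N has the top bid and wins; the price is the second-highest bid, 27,000 credits.
Player N's payoff = 42,750 credits − 27,000 credits = 15,750 credits. All other bidders lose, so their payoff is 0.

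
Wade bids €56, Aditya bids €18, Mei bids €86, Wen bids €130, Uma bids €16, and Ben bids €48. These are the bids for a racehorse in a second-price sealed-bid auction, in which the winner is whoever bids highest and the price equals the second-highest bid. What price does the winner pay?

Bids in descending order: Wen €130; Mei €86; Wade €56; Ben €48; Aditya €18; Uma €16.
Wen is the highest bidder, so Wen wins.
Under the second-price rule, the price is the second-highest bid: €86.

Price paid: €86.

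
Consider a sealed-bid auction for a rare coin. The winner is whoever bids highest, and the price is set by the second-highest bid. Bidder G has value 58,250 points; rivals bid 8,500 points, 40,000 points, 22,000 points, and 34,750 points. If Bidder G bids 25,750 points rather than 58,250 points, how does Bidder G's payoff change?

Change in payoff: -18,250 points.

The highest competing bid is 40,000 points.
Bidding truthfully at 58,250 points: Bidder G has the top bid, wins, and pays the second-highest bid 40,000 points. Payoff = 58,250 points − 40,000 points = 18,250 points.
Bidding 25,750 points: the top bid is 40,000 points (a rival), so Bidder G loses. Payoff = 0 points.
Change = 0 points − 18,250 points = -18,250 points.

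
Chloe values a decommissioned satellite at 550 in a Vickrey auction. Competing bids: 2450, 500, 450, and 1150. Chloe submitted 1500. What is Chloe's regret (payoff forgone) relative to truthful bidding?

Regret: 0.

The highest competing bid is 2450.
Bidding truthfully at 550: the top bid is 2450 (a rival), so Chloe loses. Payoff = 0.
Bidding 1500: the top bid is 2450 (a rival), so Chloe loses. Payoff = 0.
Regret = truthful payoff − actual payoff = 0 − 0 = 0.
The bid only affects whether you win, not the price — here both bids land on the same side of the top rival bid, so the deviation is payoff-neutral.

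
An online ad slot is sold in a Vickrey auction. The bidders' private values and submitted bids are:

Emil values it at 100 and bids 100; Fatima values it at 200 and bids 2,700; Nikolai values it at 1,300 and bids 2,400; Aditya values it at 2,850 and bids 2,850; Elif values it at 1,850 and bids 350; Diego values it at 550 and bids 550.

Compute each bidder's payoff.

Emil 0, Fatima 0, Nikolai 0, Aditya 150, Elif 0, Diego 0.

Sorted high to low: Aditya 2,850 > Fatima 2,700 > Nikolai 2,400 > Diego 550 > Elif 350 > Emil 100.
Aditya has the top bid and wins; the price is the second-highest bid, 2,700.
Aditya's payoff = 2,850 − 2,700 = 150. All other bidders lose, so their payoff is 0.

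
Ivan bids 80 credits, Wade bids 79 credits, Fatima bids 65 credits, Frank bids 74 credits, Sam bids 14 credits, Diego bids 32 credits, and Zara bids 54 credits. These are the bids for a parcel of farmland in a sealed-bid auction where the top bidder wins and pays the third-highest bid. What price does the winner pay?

Sorted high to low: Ivan 80 credits; Wade 79 credits; Frank 74 credits; Fatima 65 credits; Zara 54 credits; Diego 32 credits; Sam 14 credits.
Ivan is the highest bidder, so Ivan wins.
Under the third-price rule, the price is the third-highest bid: 74 credits.

74 credits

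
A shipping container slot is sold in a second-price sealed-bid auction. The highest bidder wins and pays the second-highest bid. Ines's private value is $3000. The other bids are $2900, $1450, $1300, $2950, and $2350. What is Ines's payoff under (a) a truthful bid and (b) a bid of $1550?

(a) $50  (b) $0

The highest competing bid is $2950.
Bidding truthfully at $3000: Ines has the top bid, wins, and pays the second-highest bid $2950. Payoff = $3000 − $2950 = $50.
Bidding $1550: the top bid is $2950 (a rival), so Ines loses. Payoff = $0.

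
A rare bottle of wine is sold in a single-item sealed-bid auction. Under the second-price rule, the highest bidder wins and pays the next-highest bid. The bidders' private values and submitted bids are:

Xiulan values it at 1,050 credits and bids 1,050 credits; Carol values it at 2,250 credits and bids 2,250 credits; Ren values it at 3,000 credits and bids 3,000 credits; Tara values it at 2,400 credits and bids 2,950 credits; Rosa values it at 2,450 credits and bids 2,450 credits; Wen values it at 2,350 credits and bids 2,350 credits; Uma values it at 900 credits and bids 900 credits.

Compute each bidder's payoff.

Xiulan 0 credits, Carol 0 credits, Ren 50 credits, Tara 0 credits, Rosa 0 credits, Wen 0 credits, Uma 0 credits.

Ordered from highest: Ren 3,000 credits, then Tara 2,950 credits, then Rosa 2,450 credits, then Wen 2,350 credits, then Carol 2,250 credits, then Xiulan 1,050 credits, then Uma 900 credits.
Ren has the top bid and wins; the price is the second-highest bid, 2,950 credits.
Ren's payoff = 3,000 credits − 2,950 credits = 50 credits. All other bidders lose, so their payoff is 0.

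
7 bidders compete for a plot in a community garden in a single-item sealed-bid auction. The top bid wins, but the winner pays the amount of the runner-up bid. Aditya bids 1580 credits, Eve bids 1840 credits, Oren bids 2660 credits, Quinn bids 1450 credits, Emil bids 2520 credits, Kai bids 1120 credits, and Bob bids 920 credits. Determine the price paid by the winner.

The winner pays 2520 credits.

Ordered from highest: Oren 2660 credits > Emil 2520 credits > Eve 1840 credits > Aditya 1580 credits > Quinn 1450 credits > Kai 1120 credits > Bob 920 credits.
Oren has the highest bid, so Oren wins.
The second-highest bid is 2520 credits, so that is what Oren pays.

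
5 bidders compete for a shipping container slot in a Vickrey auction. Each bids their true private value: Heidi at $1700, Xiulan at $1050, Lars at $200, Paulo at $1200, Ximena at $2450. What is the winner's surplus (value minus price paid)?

Winner's surplus: $750.

Bids in descending order: Ximena $2450; Heidi $1700; Paulo $1200; Xiulan $1050; Lars $200.
Ximena wins with the top bid and pays the second-highest, $1700.
Surplus = $2450 − $1700 = $750.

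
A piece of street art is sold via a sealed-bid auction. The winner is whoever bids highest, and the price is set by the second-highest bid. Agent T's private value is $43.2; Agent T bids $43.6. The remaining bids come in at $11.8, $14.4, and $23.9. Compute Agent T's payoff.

Agent T's payoff: $19.3.

Highest competing bid: $23.9.
Agent T's bid $43.6 is the highest overall, so Agent T wins and pays the second-highest bid, $23.9.
Payoff = value − price = $43.2 − $23.9 = $19.3.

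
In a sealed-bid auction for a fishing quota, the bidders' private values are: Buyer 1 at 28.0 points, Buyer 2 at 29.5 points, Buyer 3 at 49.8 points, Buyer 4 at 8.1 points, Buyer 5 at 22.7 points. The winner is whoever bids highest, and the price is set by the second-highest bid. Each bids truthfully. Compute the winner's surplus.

Surplus = 20.3 points.

Ranking the bids: Buyer 3 49.8 points; Buyer 2 29.5 points; Buyer 1 28.0 points; Buyer 5 22.7 points; Buyer 4 8.1 points.
Buyer 3 wins with the top bid and pays the second-highest, 29.5 points.
Surplus = 49.8 points − 29.5 points = 20.3 points.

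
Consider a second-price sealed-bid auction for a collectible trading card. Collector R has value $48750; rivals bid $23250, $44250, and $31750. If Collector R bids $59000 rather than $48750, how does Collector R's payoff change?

The highest competing bid is $44250.
Bidding truthfully at $48750: Collector R has the top bid, wins, and pays the second-highest bid $44250. Payoff = $48750 − $44250 = $4500.
Bidding $59000: Collector R has the top bid, wins, and pays the second-highest bid $44250. Payoff = $48750 − $44250 = $4500.
Change = $4500 − $4500 = $0.
The bid only affects whether you win, not the price — here both bids land on the same side of the top rival bid, so the deviation is payoff-neutral.

$0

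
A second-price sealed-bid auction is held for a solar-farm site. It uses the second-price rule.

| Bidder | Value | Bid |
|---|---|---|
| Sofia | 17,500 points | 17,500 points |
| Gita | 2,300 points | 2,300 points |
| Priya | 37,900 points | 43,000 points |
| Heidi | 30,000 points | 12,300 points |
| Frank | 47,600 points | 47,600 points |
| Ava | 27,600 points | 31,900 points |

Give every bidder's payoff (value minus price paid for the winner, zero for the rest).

Ordered from highest: Frank 47,600 points > Priya 43,000 points > Ava 31,900 points > Sofia 17,500 points > Heidi 12,300 points > Gita 2,300 points.
Frank has the top bid and wins; the price is the second-highest bid, 43,000 points.
Frank's payoff = 47,600 points − 43,000 points = 4,600 points. All other bidders lose, so their payoff is 0.

Payoffs: Sofia 0 points, Gita 0 points, Priya 0 points, Heidi 0 points, Frank 4,600 points, Ava 0 points.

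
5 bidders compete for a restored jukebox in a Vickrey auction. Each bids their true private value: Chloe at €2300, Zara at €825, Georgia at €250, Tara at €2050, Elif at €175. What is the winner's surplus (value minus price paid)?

Surplus = €250.

Ordered from highest: Chloe €2300, then Tara €2050, then Zara €825, then Georgia €250, then Elif €175.
Chloe wins with the top bid and pays the second-highest, €2050.
Surplus = €2300 − €2050 = €250.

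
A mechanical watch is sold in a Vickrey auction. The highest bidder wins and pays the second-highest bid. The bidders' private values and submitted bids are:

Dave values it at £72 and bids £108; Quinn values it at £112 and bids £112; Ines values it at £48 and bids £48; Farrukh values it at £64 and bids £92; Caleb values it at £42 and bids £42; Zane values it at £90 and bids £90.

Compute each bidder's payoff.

Ranking the bids: Quinn £112, then Dave £108, then Farrukh £92, then Zane £90, then Ines £48, then Caleb £42.
Quinn has the top bid and wins; the price is the second-highest bid, £108.
Quinn's payoff = £112 − £108 = £4. All other bidders lose, so their payoff is 0.

Dave £0, Quinn £4, Ines £0, Farrukh £0, Caleb £0, Zane £0.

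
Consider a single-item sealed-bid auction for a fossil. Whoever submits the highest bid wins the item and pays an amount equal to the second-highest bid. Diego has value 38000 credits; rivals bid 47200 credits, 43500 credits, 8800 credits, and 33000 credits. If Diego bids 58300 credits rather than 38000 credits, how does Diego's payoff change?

The highest competing bid is 47200 credits.
Bidding truthfully at 38000 credits: the top bid is 47200 credits (a rival), so Diego loses. Payoff = 0 credits.
Bidding 58300 credits: Diego has the top bid, wins, and pays the second-highest bid 47200 credits. Payoff = 38000 credits − 47200 credits = -9200 credits.
Change = -9200 credits − 0 credits = -9200 credits.
This is the dominant-strategy logic: truthful bidding weakly beats any alternative.

Payoff change: -9200 credits.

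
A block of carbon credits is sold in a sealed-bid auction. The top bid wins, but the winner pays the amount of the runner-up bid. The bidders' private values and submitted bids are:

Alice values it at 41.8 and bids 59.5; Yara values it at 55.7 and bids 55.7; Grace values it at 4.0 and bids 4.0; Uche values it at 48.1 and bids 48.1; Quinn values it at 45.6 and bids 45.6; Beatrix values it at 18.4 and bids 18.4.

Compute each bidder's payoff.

Payoffs: Alice -13.9, Yara 0.0, Grace 0.0, Uche 0.0, Quinn 0.0, Beatrix 0.0.

Sorted high to low: Alice 59.5 > Yara 55.7 > Uche 48.1 > Quinn 45.6 > Beatrix 18.4 > Grace 4.0.
Alice has the top bid and wins; the price is the second-highest bid, 55.7.
Alice's payoff = 41.8 − 55.7 = -13.9. All other bidders lose, so their payoff is 0.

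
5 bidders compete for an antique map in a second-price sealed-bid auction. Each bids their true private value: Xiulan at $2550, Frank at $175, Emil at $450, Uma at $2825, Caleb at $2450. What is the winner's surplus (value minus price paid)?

Bids in descending order: Uma $2825, then Xiulan $2550, then Caleb $2450, then Emil $450, then Frank $175.
Uma wins with the top bid and pays the second-highest, $2550.
Surplus = $2825 − $2550 = $275.

$275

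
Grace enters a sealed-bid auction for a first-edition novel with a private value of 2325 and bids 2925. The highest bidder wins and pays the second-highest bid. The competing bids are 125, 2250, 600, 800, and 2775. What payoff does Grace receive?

Payoff = -450.

Highest competing bid: 2775.
Grace's bid 2925 is the highest overall, so Grace wins and pays the second-highest bid, 2775.
Payoff = value − price = 2325 − 2775 = -450.
Overbidding won the item at a price above value — truthful bidding would have avoided this loss.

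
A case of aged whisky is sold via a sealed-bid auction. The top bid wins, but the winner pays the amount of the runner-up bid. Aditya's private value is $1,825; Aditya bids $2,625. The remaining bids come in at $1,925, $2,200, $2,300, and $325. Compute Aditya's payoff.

Highest competing bid: $2,300.
Aditya's bid $2,625 is the highest overall, so Aditya wins and pays the second-highest bid, $2,300.
Payoff = value − price = $1,825 − $2,300 = -$475.

-$475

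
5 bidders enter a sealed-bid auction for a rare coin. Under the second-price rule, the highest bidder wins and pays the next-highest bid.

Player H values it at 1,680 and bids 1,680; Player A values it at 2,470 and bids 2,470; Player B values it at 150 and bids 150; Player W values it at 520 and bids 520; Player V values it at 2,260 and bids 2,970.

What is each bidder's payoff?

Player H 0, Player A 0, Player B 0, Player W 0, Player V -210.

Ranking the bids: Player V 2,970, then Player A 2,470, then Player H 1,680, then Player W 520, then Player B 150.
Player V has the top bid and wins; the price is the second-highest bid, 2,470.
Player V's payoff = 2,260 − 2,470 = -210. All other bidders lose, so their payoff is 0.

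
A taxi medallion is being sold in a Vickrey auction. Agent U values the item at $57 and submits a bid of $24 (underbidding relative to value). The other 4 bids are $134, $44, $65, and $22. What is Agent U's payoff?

Payoff = $0.

Highest competing bid: $134.
Agent U's bid $24 is not the highest, so Agent U loses, pays nothing, and earns zero payoff.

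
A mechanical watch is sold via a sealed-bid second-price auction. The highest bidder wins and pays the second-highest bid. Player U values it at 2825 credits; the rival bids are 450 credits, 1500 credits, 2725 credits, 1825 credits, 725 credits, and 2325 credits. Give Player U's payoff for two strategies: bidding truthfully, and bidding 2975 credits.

The highest competing bid is 2725 credits.
Bidding truthfully at 2825 credits: Player U has the top bid, wins, and pays the second-highest bid 2725 credits. Payoff = 2825 credits − 2725 credits = 100 credits.
Bidding 2975 credits: Player U has the top bid, wins, and pays the second-highest bid 2725 credits. Payoff = 2825 credits − 2725 credits = 100 credits.

Truthful: 100 credits; alternative: 100 credits.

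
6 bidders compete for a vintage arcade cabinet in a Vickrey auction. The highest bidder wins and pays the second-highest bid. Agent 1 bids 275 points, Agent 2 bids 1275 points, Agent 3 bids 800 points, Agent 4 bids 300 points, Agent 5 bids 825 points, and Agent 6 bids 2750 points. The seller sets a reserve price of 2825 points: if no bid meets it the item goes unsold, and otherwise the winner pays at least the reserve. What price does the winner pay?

unsold

Ordered from highest: Agent 6 2750 points, then Agent 2 1275 points, then Agent 5 825 points, then Agent 3 800 points, then Agent 4 300 points, then Agent 1 275 points.
The top bid 2750 points is below the reserve 2825 points, so the item goes unsold and nothing is paid.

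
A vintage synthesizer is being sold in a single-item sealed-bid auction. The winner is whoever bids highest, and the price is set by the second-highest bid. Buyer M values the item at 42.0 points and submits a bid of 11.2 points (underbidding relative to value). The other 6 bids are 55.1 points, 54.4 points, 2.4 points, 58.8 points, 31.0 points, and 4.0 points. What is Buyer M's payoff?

Highest competing bid: 58.8 points.
Buyer M's bid 11.2 points is not the highest, so Buyer M loses, pays nothing, and earns zero payoff.

Payoff = 0.0 points.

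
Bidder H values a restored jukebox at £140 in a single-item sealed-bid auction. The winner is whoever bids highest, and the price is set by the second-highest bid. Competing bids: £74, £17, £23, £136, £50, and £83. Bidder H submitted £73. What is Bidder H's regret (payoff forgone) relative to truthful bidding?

Regret: £4.

The highest competing bid is £136.
Bidding truthfully at £140: Bidder H has the top bid, wins, and pays the second-highest bid £136. Payoff = £140 − £136 = £4.
Bidding £73: the top bid is £136 (a rival), so Bidder H loses. Payoff = £0.
Regret = truthful payoff − actual payoff = £4 − £0 = £4.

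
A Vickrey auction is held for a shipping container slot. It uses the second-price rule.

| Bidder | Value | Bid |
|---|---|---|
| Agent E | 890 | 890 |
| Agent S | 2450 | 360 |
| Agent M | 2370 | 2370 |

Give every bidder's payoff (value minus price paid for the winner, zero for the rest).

Agent E 0, Agent S 0, Agent M 1480.

Ordered from highest: Agent M 2370 > Agent E 890 > Agent S 360.
Agent M has the top bid and wins; the price is the second-highest bid, 890.
Agent M's payoff = 2370 − 890 = 1480. All other bidders lose, so their payoff is 0.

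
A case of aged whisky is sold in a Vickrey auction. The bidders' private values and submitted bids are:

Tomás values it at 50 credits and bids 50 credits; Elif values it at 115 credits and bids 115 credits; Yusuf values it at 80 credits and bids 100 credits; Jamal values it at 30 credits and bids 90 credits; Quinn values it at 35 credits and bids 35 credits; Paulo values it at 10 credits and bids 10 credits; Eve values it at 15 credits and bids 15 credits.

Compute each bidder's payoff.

Payoffs: Tomás 0 credits, Elif 15 credits, Yusuf 0 credits, Jamal 0 credits, Quinn 0 credits, Paulo 0 credits, Eve 0 credits.

Sorted high to low: Elif 115 credits; Yusuf 100 credits; Jamal 90 credits; Tomás 50 credits; Quinn 35 credits; Eve 15 credits; Paulo 10 credits.
Elif has the top bid and wins; the price is the second-highest bid, 100 credits.
Elif's payoff = 115 credits − 100 credits = 15 credits. All other bidders lose, so their payoff is 0.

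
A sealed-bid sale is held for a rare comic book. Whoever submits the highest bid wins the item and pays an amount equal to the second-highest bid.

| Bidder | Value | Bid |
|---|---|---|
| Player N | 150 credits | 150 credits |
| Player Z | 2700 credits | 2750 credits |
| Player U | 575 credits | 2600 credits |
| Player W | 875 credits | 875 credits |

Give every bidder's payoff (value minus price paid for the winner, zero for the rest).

Ranking the bids: Player Z 2750 credits, then Player U 2600 credits, then Player W 875 credits, then Player N 150 credits.
Player Z has the top bid and wins; the price is the second-highest bid, 2600 credits.
Player Z's payoff = 2700 credits − 2600 credits = 100 credits. All other bidders lose, so their payoff is 0.

Payoffs: Player N 0 credits, Player Z 100 credits, Player U 0 credits, Player W 0 credits.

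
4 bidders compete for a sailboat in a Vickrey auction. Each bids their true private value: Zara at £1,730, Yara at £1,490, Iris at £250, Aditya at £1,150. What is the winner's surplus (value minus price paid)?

Ranking the bids: Zara £1,730; Yara £1,490; Aditya £1,150; Iris £250.
Zara wins with the top bid and pays the second-highest, £1,490.
Surplus = £1,730 − £1,490 = £240.

Surplus = £240.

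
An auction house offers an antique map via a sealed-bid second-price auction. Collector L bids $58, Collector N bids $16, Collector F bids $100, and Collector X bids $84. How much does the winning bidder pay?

Price paid: $84.

Ordered from highest: Collector F $100; Collector X $84; Collector L $58; Collector N $16.
Collector F has the highest bid, so Collector F wins.
The second-highest bid is $84, so that is what Collector F pays.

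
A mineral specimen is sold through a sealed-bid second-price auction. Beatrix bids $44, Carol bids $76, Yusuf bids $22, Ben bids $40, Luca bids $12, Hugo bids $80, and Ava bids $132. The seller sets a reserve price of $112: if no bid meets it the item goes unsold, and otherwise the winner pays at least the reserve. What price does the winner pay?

Ranking the bids: Ava $132; Hugo $80; Carol $76; Beatrix $44; Ben $40; Yusuf $22; Luca $12.
Ava has the highest bid, so Ava wins.
The second-highest bid is $80, but the reserve $112 is higher, so the price is the reserve.

Price paid: $112.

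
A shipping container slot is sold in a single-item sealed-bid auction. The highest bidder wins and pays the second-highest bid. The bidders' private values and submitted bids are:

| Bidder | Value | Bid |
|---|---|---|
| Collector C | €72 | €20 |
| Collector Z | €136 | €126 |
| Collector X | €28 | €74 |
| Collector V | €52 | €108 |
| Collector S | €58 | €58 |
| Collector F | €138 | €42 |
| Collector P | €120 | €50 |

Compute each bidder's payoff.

Ranking the bids: Collector Z €126, then Collector V €108, then Collector X €74, then Collector S €58, then Collector P €50, then Collector F €42, then Collector C €20.
Collector Z has the top bid and wins; the price is the second-highest bid, €108.
Collector Z's payoff = €136 − €108 = €28. All other bidders lose, so their payoff is 0.

Payoffs: Collector C €0, Collector Z €28, Collector X €0, Collector V €0, Collector S €0, Collector F €0, Collector P €0.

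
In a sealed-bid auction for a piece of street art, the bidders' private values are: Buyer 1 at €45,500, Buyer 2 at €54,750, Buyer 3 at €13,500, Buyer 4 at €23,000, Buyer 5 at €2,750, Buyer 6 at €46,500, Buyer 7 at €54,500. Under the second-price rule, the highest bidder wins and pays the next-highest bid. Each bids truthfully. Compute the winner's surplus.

€250

Ranking the bids: Buyer 2 €54,750, then Buyer 7 €54,500, then Buyer 6 €46,500, then Buyer 1 €45,500, then Buyer 4 €23,000, then Buyer 3 €13,500, then Buyer 5 €2,750.
Buyer 2 wins with the top bid and pays the second-highest, €54,500.
Surplus = €54,750 − €54,500 = €250.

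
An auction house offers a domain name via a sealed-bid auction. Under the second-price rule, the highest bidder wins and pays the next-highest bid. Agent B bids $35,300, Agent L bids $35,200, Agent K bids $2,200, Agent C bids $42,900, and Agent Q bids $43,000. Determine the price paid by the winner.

Sorted high to low: Agent Q $43,000 > Agent C $42,900 > Agent B $35,300 > Agent L $35,200 > Agent K $2,200.
Agent Q has the highest bid, so Agent Q wins.
The second-highest bid is $42,900, so that is what Agent Q pays.

$42,900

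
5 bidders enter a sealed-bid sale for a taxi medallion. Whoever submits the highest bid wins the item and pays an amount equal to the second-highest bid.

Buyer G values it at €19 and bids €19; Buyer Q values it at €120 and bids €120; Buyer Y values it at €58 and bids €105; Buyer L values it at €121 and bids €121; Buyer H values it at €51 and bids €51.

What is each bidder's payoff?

Bids in descending order: Buyer L €121, then Buyer Q €120, then Buyer Y €105, then Buyer H €51, then Buyer G €19.
Buyer L has the top bid and wins; the price is the second-highest bid, €120.
Buyer L's payoff = €121 − €120 = €1. All other bidders lose, so their payoff is 0.

Buyer G €0, Buyer Q €0, Buyer Y €0, Buyer L €1, Buyer H €0.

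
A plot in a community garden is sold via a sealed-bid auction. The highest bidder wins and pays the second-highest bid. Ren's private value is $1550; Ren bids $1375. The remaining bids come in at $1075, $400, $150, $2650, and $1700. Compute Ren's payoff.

Highest competing bid: $2650.
Ren's bid $1375 is not the highest, so Ren loses, pays nothing, and earns zero payoff.

Ren's payoff: $0.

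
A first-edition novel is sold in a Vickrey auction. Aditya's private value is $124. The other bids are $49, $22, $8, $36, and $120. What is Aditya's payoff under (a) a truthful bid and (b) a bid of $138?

The highest competing bid is $120.
Bidding truthfully at $124: Aditya has the top bid, wins, and pays the second-highest bid $120. Payoff = $124 − $120 = $4.
Bidding $138: Aditya has the top bid, wins, and pays the second-highest bid $120. Payoff = $124 − $120 = $4.
The bid only affects whether you win, not the price — here both bids land on the same side of the top rival bid, so the deviation is payoff-neutral.

(a) $4  (b) $4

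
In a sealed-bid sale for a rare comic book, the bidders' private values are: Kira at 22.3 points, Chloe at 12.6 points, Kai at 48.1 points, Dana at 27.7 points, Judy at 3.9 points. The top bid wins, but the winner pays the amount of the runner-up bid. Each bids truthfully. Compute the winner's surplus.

Ordered from highest: Kai 48.1 points, then Dana 27.7 points, then Kira 22.3 points, then Chloe 12.6 points, then Judy 3.9 points.
Kai wins with the top bid and pays the second-highest, 27.7 points.
Surplus = 48.1 points − 27.7 points = 20.4 points.

Surplus = 20.4 points.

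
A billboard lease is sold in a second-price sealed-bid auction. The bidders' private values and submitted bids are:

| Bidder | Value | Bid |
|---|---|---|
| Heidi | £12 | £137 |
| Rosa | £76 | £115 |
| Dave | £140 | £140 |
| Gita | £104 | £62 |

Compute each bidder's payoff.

Payoffs: Heidi £0, Rosa £0, Dave £3, Gita £0.

Bids in descending order: Dave £140; Heidi £137; Rosa £115; Gita £62.
Dave has the top bid and wins; the price is the second-highest bid, £137.
Dave's payoff = £140 − £137 = £3. All other bidders lose, so their payoff is 0.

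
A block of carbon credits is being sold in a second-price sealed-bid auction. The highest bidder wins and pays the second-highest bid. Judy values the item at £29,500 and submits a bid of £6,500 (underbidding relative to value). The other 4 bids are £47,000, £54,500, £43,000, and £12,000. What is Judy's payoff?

Payoff = £0.

Highest competing bid: £54,500.
Judy's bid £6,500 is not the highest, so Judy loses, pays nothing, and earns zero payoff.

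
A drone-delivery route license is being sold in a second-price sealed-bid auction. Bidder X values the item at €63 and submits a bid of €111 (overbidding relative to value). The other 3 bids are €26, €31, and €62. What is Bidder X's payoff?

Highest competing bid: €62.
Bidder X's bid €111 is the highest overall, so Bidder X wins and pays the second-highest bid, €62.
Payoff = value − price = €63 − €62 = €1.

Bidder X's payoff: €1.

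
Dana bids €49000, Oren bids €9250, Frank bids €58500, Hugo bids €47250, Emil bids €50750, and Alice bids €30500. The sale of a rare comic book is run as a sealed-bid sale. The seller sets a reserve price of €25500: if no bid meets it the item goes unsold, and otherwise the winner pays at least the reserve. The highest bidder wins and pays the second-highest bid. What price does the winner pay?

The winner pays €50750.

Ordered from highest: Frank €58500; Emil €50750; Dana €49000; Hugo €47250; Alice €30500; Oren €9250.
Frank has the highest bid, so Frank wins.
The second-highest bid is €50750, which exceeds the reserve, so that sets the price.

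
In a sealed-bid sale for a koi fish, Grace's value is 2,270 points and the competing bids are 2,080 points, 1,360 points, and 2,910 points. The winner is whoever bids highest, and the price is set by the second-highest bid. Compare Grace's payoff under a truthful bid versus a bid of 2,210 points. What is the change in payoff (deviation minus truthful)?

Payoff change: 0 points.

The highest competing bid is 2,910 points.
Bidding truthfully at 2,270 points: the top bid is 2,910 points (a rival), so Grace loses. Payoff = 0 points.
Bidding 2,210 points: the top bid is 2,910 points (a rival), so Grace loses. Payoff = 0 points.
Change = 0 points − 0 points = 0 points.
The bid only affects whether you win, not the price — here both bids land on the same side of the top rival bid, so the deviation is payoff-neutral.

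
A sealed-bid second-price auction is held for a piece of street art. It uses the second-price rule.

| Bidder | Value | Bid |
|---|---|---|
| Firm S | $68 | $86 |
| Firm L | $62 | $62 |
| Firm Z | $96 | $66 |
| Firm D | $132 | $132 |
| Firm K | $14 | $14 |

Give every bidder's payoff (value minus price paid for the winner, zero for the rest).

Firm S $0, Firm L $0, Firm Z $0, Firm D $46, Firm K $0.

Bids in descending order: Firm D $132; Firm S $86; Firm Z $66; Firm L $62; Firm K $14.
Firm D has the top bid and wins; the price is the second-highest bid, $86.
Firm D's payoff = $132 − $86 = $46. All other bidders lose, so their payoff is 0.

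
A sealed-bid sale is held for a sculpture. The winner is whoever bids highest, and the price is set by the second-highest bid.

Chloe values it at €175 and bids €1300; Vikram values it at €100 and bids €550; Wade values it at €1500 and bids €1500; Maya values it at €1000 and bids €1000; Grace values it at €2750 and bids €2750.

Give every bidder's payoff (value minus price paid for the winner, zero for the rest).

Ordered from highest: Grace €2750; Wade €1500; Chloe €1300; Maya €1000; Vikram €550.
Grace has the top bid and wins; the price is the second-highest bid, €1500.
Grace's payoff = €2750 − €1500 = €1250. All other bidders lose, so their payoff is 0.

Payoffs: Chloe €0, Vikram €0, Wade €0, Maya €0, Grace €1250.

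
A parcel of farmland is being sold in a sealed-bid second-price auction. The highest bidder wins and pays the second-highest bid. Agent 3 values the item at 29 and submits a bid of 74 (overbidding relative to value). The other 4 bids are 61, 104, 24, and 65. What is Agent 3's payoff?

Payoff = 0.

Highest competing bid: 104.
Agent 3's bid 74 is not the highest, so Agent 3 loses, pays nothing, and earns zero payoff.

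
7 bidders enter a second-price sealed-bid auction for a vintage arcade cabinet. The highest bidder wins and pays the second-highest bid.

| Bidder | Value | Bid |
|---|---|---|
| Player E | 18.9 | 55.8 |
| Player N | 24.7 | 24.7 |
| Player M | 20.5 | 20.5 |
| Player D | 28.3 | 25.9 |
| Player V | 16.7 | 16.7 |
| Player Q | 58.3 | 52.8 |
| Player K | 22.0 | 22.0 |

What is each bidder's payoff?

Payoffs: Player E -33.9, Player N 0.0, Player M 0.0, Player D 0.0, Player V 0.0, Player Q 0.0, Player K 0.0.

Bids in descending order: Player E 55.8; Player Q 52.8; Player D 25.9; Player N 24.7; Player K 22.0; Player M 20.5; Player V 16.7.
Player E has the top bid and wins; the price is the second-highest bid, 52.8.
Player E's payoff = 18.9 − 52.8 = -33.9. All other bidders lose, so their payoff is 0.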